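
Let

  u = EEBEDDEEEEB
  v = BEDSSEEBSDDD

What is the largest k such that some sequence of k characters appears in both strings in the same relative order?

6

Let dp[i][j] be the LCS length of the first i characters of u and the first j characters of v. dp[i][j] = dp[i-1][j-1]+1 when the i-th and j-th characters match, else max(dp[i-1][j], dp[i][j-1]).
    ·  B  E  D  S  S  E  E  B  S  D  D  D
 ·  0  0  0  0  0  0  0  0  0  0  0  0  0
 E  0  0  1  1  1  1  1  1  1  1  1  1  1
 E  0  0  1  1  1  1  2  2  2  2  2  2  2
 B  0  1  1  1  1  1  2  2  3  3  3  3  3
 E  0  1  2  2  2  2  2  3  3  3  3  3  3
 D  0  1  2  3  3  3  3  3  3  3  4  4  4
 D  0  1  2  3  3  3  3  3  3  3  4  5  5
 E  0  1  2  3  3  3  4  4  4  4  4  5  5
 E  0  1  2  3  3  3  4  5  5  5  5  5  5
 E  0  1  2  3  3  3  4  5  5  5  5  5  5
 E  0  1  2  3  3  3  4  5  5  5  5  5  5
 B  0  1  2  3  3  3  4  5  6  6  6  6  6
dp[11][12] = 6. One LCS (by backtracking along matches): BEDEEB.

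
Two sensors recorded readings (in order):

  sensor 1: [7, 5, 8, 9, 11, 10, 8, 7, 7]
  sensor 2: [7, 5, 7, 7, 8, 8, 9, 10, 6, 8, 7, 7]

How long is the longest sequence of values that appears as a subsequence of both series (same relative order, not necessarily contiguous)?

Let dp[i][j] be the LCS length of the first i values of sensor 1 and the first j values of sensor 2. dp[i][j] = dp[i-1][j-1]+1 when the i-th and j-th values match, else max(dp[i-1][j], dp[i][j-1]).
    ·  7  5  7  7  8  8  9 10  6  8  7  7
 ·  0  0  0  0  0  0  0  0  0  0  0  0  0
 7  0  1  1  1  1  1  1  1  1  1  1  1  1
 5  0  1  2  2  2  2  2  2  2  2  2  2  2
 8  0  1  2  2  2  3  3  3  3  3  3  3  3
 9  0  1  2  2  2  3  3  4  4  4  4  4  4
11  0  1  2  2  2  3  3  4  4  4  4  4  4
10  0  1  2  2  2  3  3  4  5  5  5  5  5
 8  0  1  2  2  2  3  4  4  5  5  6  6  6
 7  0  1  2  3  3  3  4  4  5  5  6  7  7
 7  0  1  2  3  4  4  4  4  5  5  6  7  8
dp[9][12] = 8. One LCS (by backtracking along matches): 7, 5, 8, 9, 10, 8, 7, 7.

8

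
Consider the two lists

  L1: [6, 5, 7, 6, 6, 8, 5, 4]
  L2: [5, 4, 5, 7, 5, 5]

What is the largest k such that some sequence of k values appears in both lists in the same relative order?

3

Let dp[i][j] be the LCS length of the first i values of L1 and the first j values of L2. dp[i][j] = dp[i-1][j-1]+1 when the i-th and j-th values match, else max(dp[i-1][j], dp[i][j-1]).
    ·  5  4  5  7  5  5
 ·  0  0  0  0  0  0  0
 6  0  0  0  0  0  0  0
 5  0  1  1  1  1  1  1
 7  0  1  1  1  2  2  2
 6  0  1  1  1  2  2  2
 6  0  1  1  1  2  2  2
 8  0  1  1  1  2  2  2
 5  0  1  1  2  2  3  3
 4  0  1  2  2  2  3  3
dp[8][6] = 3. One LCS (by backtracking along matches): 5, 7, 5.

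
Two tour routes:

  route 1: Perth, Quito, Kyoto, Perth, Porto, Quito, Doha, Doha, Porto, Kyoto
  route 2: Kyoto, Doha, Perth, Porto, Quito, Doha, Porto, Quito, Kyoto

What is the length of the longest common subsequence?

Taking Kyoto (route 1 #3, route 2 #1), then Perth (route 1 #4, route 2 #3), then Porto (route 1 #5, route 2 #4), then Quito (route 1 #6, route 2 #5), then Doha (route 1 #8, route 2 #6), then Porto (route 1 #9, route 2 #7), then Kyoto (route 1 #10, route 2 #9) gives a common subsequence of length 7. The LCS DP gives dp[10][9] = 7, so this is optimal.

7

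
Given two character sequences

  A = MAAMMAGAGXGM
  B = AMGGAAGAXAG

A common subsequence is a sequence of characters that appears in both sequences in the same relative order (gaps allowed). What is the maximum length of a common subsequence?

7

Taking M at A[1]=B[2] → A at A[3]=B[5] → A at A[6]=B[6] → G at A[7]=B[7] → A at A[8]=B[8] → X at A[10]=B[9] → G at A[11]=B[11] gives a common subsequence of length 7. dp[12][11] = 7 confirms this is the maximum.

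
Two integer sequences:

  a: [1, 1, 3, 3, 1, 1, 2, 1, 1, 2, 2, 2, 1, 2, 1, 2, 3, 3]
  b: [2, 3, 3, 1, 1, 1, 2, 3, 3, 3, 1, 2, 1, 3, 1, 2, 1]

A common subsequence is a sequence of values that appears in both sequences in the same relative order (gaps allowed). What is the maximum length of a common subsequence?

10

Taking 1 at a[1]=b[5], 1 at a[2]=b[6], 3 at a[3]=b[9], 3 at a[4]=b[10], 1 at a[6]=b[11], 2 at a[7]=b[12], 1 at a[8]=b[13], 1 at a[13]=b[15], 2 at a[14]=b[16], 1 at a[15]=b[17] gives a common subsequence of length 10. The LCS DP gives dp[18][17] = 10, so this is optimal.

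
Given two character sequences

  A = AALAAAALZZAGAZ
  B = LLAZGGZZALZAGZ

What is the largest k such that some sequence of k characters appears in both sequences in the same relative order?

8

Pick L (A #3, B #2), A (A #4, B #3), A (A #7, B #9), L (A #8, B #10), Z (A #10, B #11), A (A #11, B #12), G (A #12, B #13), Z (A #14, B #14); all 8 characters appear in both, in order. The LCS DP gives dp[14][14] = 8, so this is optimal.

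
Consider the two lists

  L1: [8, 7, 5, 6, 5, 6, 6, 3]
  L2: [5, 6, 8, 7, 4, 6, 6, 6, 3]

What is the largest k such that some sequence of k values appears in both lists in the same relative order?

6

Let dp[i][j] be the LCS length of the first i values of L1 and the first j values of L2. dp[i][j] = dp[i-1][j-1]+1 when the i-th and j-th values match, else max(dp[i-1][j], dp[i][j-1]).
    ·  5  6  8  7  4  6  6  6  3
 ·  0  0  0  0  0  0  0  0  0  0
 8  0  0  0  1  1  1  1  1  1  1
 7  0  0  0  1  2  2  2  2  2  2
 5  0  1  1  1  2  2  2  2  2  2
 6  0  1  2  2  2  2  3  3  3  3
 5  0  1  2  2  2  2  3  3  3  3
 6  0  1  2  2  2  2  3  4  4  4
 6  0  1  2  2  2  2  3  4  5  5
 3  0  1  2  2  2  2  3  4  5  6
dp[8][9] = 6. One LCS (by backtracking along matches): 8, 7, 6, 6, 6, 3.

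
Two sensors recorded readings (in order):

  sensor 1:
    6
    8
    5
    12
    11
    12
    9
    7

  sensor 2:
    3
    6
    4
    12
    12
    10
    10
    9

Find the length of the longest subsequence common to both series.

Let dp[i][j] be the LCS length of the first i values of sensor 1 and the first j values of sensor 2. dp[i][j] = dp[i-1][j-1]+1 when the i-th and j-th values match, else max(dp[i-1][j], dp[i][j-1]).
    ·  3  6  4 12 12 10 10  9
 ·  0  0  0  0  0  0  0  0  0
 6  0  0  1  1  1  1  1  1  1
 8  0  0  1  1  1  1  1  1  1
 5  0  0  1  1  1  1  1  1  1
12  0  0  1  1  2  2  2  2  2
11  0  0  1  1  2  2  2  2  2
12  0  0  1  1  2  3  3  3  3
 9  0  0  1  1  2  3  3  3  4
 7  0  0  1  1  2  3  3  3  4
dp[8][8] = 4. One LCS (by backtracking along matches): 6, 12, 12, 9.

4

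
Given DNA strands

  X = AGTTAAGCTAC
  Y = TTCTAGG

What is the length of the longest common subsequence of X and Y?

5

Let dp[i][j] be the LCS length of the first i bases of X and the first j bases of Y. dp[i][j] = dp[i-1][j-1]+1 when the i-th and j-th bases match, else max(dp[i-1][j], dp[i][j-1]).
    ·  T  T  C  T  A  G  G
 ·  0  0  0  0  0  0  0  0
 A  0  0  0  0  0  1  1  1
 G  0  0  0  0  0  1  2  2
 T  0  1  1  1  1  1  2  2
 T  0  1  2  2  2  2  2  2
 A  0  1  2  2  2  3  3  3
 A  0  1  2  2  2  3  3  3
 G  0  1  2  2  2  3  4  4
 C  0  1  2  3  3  3  4  4
 T  0  1  2  3  4  4  4  4
 A  0  1  2  3  4  5  5  5
 C  0  1  2  3  4  5  5  5
dp[11][7] = 5. One LCS (by backtracking along matches): TTCTA.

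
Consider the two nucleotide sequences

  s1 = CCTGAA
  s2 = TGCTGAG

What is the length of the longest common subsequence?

Taking C [2,3] → T [3,4] → G [4,5] → A [5,6] gives a common subsequence of length 4. The LCS DP gives dp[6][7] = 4, so this is optimal.

4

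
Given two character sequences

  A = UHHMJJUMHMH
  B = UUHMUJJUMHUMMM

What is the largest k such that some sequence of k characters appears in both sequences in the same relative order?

9

Taking U at A[1]=B[2], then H at A[3]=B[3], then M at A[4]=B[4], then J at A[5]=B[6], then J at A[6]=B[7], then U at A[7]=B[8], then M at A[8]=B[9], then H at A[9]=B[10], then M at A[10]=B[14] gives a common subsequence of length 9. The LCS DP gives dp[11][14] = 9, so this is optimal.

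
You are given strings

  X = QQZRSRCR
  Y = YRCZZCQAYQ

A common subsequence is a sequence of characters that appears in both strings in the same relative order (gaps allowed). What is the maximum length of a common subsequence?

2

Let dp[i][j] be the LCS length of the first i characters of X and the first j characters of Y. dp[i][j] = dp[i-1][j-1]+1 when the i-th and j-th characters match, else max(dp[i-1][j], dp[i][j-1]).
    ·  Y  R  C  Z  Z  C  Q  A  Y  Q
 ·  0  0  0  0  0  0  0  0  0  0  0
 Q  0  0  0  0  0  0  0  1  1  1  1
 Q  0  0  0  0  0  0  0  1  1  1  2
 Z  0  0  0  0  1  1  1  1  1  1  2
 R  0  0  1  1  1  1  1  1  1  1  2
 S  0  0  1  1  1  1  1  1  1  1  2
 R  0  0  1  1  1  1  1  1  1  1  2
 C  0  0  1  2  2  2  2  2  2  2  2
 R  0  0  1  2  2  2  2  2  2  2  2
dp[8][10] = 2. One LCS (by backtracking along matches): QQ.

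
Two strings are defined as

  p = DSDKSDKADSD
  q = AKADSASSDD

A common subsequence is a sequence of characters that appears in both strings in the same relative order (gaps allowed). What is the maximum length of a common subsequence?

5

Let dp[i][j] be the LCS length of the first i characters of p and the first j characters of q. dp[i][j] = dp[i-1][j-1]+1 when the i-th and j-th characters match, else max(dp[i-1][j], dp[i][j-1]).
    ·  A  K  A  D  S  A  S  S  D  D
 ·  0  0  0  0  0  0  0  0  0  0  0
 D  0  0  0  0  1  1  1  1  1  1  1
 S  0  0  0  0  1  2  2  2  2  2  2
 D  0  0  0  0  1  2  2  2  2  3  3
 K  0  0  1  1  1  2  2  2  2  3  3
 S  0  0  1  1  1  2  2  3  3  3  3
 D  0  0  1  1  2  2  2  3  3  4  4
 K  0  0  1  1  2  2  2  3  3  4  4
 A  0  1  1  2  2  2  3  3  3  4  4
 D  0  1  1  2  3  3  3  3  3  4  5
 S  0  1  1  2  3  4  4  4  4  4  5
 D  0  1  1  2  3  4  4  4  4  5  5
dp[11][10] = 5. One LCS (by backtracking along matches): DSSDD.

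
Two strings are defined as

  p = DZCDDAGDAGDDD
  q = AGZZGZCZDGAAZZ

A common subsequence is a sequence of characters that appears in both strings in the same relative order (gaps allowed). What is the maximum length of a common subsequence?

5

Match Z (p #2, q #6), then C (p #3, q #7), then D (p #4, q #9), then A (p #6, q #11), then A (p #9, q #12) — 5 characters in the same relative order in both. The LCS DP gives dp[13][14] = 5, so this is optimal.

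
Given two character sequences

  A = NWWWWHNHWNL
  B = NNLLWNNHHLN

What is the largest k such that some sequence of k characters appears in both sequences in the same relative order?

5

Taking N at A[1]=B[2], then W at A[2]=B[5], then H at A[6]=B[8], then H at A[8]=B[9], then N at A[10]=B[11] gives a common subsequence of length 5. The LCS DP gives dp[11][11] = 5, so this is optimal.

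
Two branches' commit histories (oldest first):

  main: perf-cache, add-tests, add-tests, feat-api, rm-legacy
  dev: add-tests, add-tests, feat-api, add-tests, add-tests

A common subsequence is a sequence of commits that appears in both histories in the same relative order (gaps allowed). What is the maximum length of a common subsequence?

3

Taking add-tests (main #2, dev #1), add-tests (main #3, dev #2), feat-api (main #4, dev #3) gives a common subsequence of length 3. The LCS DP gives dp[5][5] = 3, so this is optimal.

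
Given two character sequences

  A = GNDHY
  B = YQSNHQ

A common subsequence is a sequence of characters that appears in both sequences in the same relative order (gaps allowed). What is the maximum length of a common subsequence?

2

Let dp[i][j] be the LCS length of the first i characters of A and the first j characters of B. dp[i][j] = dp[i-1][j-1]+1 when the i-th and j-th characters match, else max(dp[i-1][j], dp[i][j-1]).
    ·  Y  Q  S  N  H  Q
 ·  0  0  0  0  0  0  0
 G  0  0  0  0  0  0  0
 N  0  0  0  0  1  1  1
 D  0  0  0  0  1  1  1
 H  0  0  0  0  1  2  2
 Y  0  1  1  1  1  2  2
dp[5][6] = 2. One LCS (by backtracking along matches): NH.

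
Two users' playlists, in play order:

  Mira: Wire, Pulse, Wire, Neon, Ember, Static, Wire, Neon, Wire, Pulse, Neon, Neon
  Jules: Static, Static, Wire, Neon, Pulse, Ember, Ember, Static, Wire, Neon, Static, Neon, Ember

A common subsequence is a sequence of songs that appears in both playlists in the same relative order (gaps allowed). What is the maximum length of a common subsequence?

7

Match Wire (Mira #1, Jules #3) → Pulse (Mira #2, Jules #5) → Ember (Mira #5, Jules #7) → Static (Mira #6, Jules #8) → Wire (Mira #7, Jules #9) → Neon (Mira #8, Jules #10) → Neon (Mira #11, Jules #12) — 7 songs in the same relative order in both. The LCS DP gives dp[12][13] = 7, so this is optimal.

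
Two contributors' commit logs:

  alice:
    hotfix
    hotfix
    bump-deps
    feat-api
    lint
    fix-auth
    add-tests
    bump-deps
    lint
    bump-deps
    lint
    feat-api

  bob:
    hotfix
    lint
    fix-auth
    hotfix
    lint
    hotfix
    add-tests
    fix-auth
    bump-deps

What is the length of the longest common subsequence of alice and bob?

One common subsequence of length 5: hotfix [1,1] → hotfix [2,4] → lint [5,5] → fix-auth [6,8] → bump-deps [10,9]. The LCS DP gives dp[12][9] = 5, so this is optimal.

5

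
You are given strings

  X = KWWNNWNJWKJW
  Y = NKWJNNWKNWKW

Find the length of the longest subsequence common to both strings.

9

Let dp[i][j] be the LCS length of the first i characters of X and the first j characters of Y. dp[i][j] = dp[i-1][j-1]+1 when the i-th and j-th characters match, else max(dp[i-1][j], dp[i][j-1]).
    ·  N  K  W  J  N  N  W  K  N  W  K  W
 ·  0  0  0  0  0  0  0  0  0  0  0  0  0
 K  0  0  1  1  1  1  1  1  1  1  1  1  1
 W  0  0  1  2  2  2  2  2  2  2  2  2  2
 W  0  0  1  2  2  2  2  3  3  3  3  3  3
 N  0  1  1  2  2  3  3  3  3  4  4  4  4
 N  0  1  1  2  2  3  4  4  4  4  4  4  4
 W  0  1  1  2  2  3  4  5  5  5  5  5  5
 N  0  1  1  2  2  3  4  5  5  6  6  6  6
 J  0  1  1  2  3  3  4  5  5  6  6  6  6
 W  0  1  1  2  3  3  4  5  5  6  7  7  7
 K  0  1  2  2  3  3  4  5  6  6  7  8  8
 J  0  1  2  2  3  3  4  5  6  6  7  8  8
 W  0  1  2  3  3  3  4  5  6  6  7  8  9
dp[12][12] = 9. One LCS (by backtracking along matches): KWNNWNWKW.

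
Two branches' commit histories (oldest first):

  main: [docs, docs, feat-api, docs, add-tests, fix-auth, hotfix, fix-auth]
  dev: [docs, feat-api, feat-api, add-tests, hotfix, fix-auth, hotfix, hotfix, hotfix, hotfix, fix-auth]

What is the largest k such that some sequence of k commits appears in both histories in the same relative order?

One common subsequence of length 6: docs (main #1, dev #1), feat-api (main #3, dev #3), add-tests (main #5, dev #4), fix-auth (main #6, dev #6), hotfix (main #7, dev #10), fix-auth (main #8, dev #11), and the DP table's final entry dp[8][11] is also 6, so no common subsequence is longer.

6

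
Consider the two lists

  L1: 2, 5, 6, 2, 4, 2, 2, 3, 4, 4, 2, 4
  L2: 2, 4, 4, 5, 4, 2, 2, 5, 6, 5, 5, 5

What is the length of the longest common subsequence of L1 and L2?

Let dp[i][j] be the LCS length of the first i values of L1 and the first j values of L2. dp[i][j] = dp[i-1][j-1]+1 when the i-th and j-th values match, else max(dp[i-1][j], dp[i][j-1]).
    ·  2  4  4  5  4  2  2  5  6  5  5  5
 ·  0  0  0  0  0  0  0  0  0  0  0  0  0
 2  0  1  1  1  1  1  1  1  1  1  1  1  1
 5  0  1  1  1  2  2  2  2  2  2  2  2  2
 6  0  1  1  1  2  2  2  2  2  3  3  3  3
 2  0  1  1  1  2  2  3  3  3  3  3  3  3
 4  0  1  2  2  2  3  3  3  3  3  3  3  3
 2  0  1  2  2  2  3  4  4  4  4  4  4  4
 2  0  1  2  2  2  3  4  5  5  5  5  5  5
 3  0  1  2  2  2  3  4  5  5  5  5  5  5
 4  0  1  2  3  3  3  4  5  5  5  5  5  5
 4  0  1  2  3  3  4  4  5  5  5  5  5  5
 2  0  1  2  3  3  4  5  5  5  5  5  5  5
 4  0  1  2  3  3  4  5  5  5  5  5  5  5
dp[12][12] = 5. One LCS (by backtracking along matches): 2, 5, 4, 2, 2.

5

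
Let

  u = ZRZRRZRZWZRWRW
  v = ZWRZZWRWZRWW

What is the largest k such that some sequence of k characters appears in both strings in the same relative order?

10

Pick Z at u[1]=v[1], then R at u[2]=v[3], then Z at u[3]=v[4], then Z at u[6]=v[5], then R at u[7]=v[7], then W at u[9]=v[8], then Z at u[10]=v[9], then R at u[11]=v[10], then W at u[12]=v[11], then W at u[14]=v[12]; all 10 characters appear in both, in order. The LCS DP gives dp[14][12] = 10, so this is optimal.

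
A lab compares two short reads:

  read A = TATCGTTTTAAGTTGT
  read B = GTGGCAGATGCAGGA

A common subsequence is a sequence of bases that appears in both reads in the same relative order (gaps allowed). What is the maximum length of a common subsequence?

Pick T [1,2]; then A [2,8]; then T [3,9]; then C [4,11]; then A [11,12]; then G [12,13]; then G [15,14]; all 7 bases appear in both, in order. Since dp[16][15] = 7, nothing longer is possible.

7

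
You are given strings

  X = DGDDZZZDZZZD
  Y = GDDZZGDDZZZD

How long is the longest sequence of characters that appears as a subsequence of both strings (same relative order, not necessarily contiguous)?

Pick G (X #2, Y #1), D (X #3, Y #2), D (X #4, Y #3), Z (X #5, Y #4), Z (X #6, Y #5), D (X #8, Y #8), Z (X #9, Y #9), Z (X #10, Y #10), Z (X #11, Y #11), D (X #12, Y #12); all 10 characters appear in both, in order, and the DP table's final entry dp[12][12] is also 10, so no common subsequence is longer.

10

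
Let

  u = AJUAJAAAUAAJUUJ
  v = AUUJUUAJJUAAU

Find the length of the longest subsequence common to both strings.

Pick A [1,1] → J [2,4] → U [3,6] → A [4,7] → J [5,9] → U [9,10] → A [10,11] → A [11,12] → U [14,13]; all 9 characters appear in both, in order. The LCS DP gives dp[15][13] = 9, so this is optimal.

9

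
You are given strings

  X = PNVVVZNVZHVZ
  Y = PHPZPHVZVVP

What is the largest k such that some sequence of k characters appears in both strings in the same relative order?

5

Match P (X #1, Y #5), then V (X #5, Y #7), then Z (X #6, Y #8), then V (X #8, Y #9), then V (X #11, Y #10) — 5 characters in the same relative order in both. Since dp[12][11] = 5, nothing longer is possible.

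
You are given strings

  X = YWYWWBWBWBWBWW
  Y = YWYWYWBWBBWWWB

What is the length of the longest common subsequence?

Pick Y (X #1, Y #1); then W (X #2, Y #2); then Y (X #3, Y #3); then W (X #4, Y #4); then W (X #5, Y #6); then B (X #6, Y #7); then W (X #7, Y #8); then B (X #8, Y #9); then B (X #10, Y #10); then W (X #11, Y #11); then W (X #13, Y #12); then W (X #14, Y #13); all 12 characters appear in both, in order. dp[14][14] = 12 confirms this is the maximum.

12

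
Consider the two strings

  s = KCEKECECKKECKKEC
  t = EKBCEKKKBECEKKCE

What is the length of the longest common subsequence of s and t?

Match K at s[1]=t[2]; then C at s[2]=t[4]; then E at s[3]=t[5]; then K at s[4]=t[8]; then E at s[5]=t[10]; then C at s[6]=t[11]; then E at s[7]=t[12]; then K at s[9]=t[13]; then K at s[10]=t[14]; then C at s[12]=t[15]; then E at s[15]=t[16] — 11 characters in the same relative order in both. Since dp[16][16] = 11, nothing longer is possible.

11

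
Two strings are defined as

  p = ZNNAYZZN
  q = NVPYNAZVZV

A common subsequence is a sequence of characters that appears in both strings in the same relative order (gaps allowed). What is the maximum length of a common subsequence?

5

Match N at p[2]=q[1], N at p[3]=q[5], A at p[4]=q[6], Z at p[6]=q[7], Z at p[7]=q[9] — 5 characters in the same relative order in both. The LCS DP gives dp[8][10] = 5, so this is optimal.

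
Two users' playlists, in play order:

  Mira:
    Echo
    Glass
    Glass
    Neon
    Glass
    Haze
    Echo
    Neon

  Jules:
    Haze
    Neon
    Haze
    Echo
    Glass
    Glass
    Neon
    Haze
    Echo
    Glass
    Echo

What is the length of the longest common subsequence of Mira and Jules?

Taking Echo [1,4], then Glass [2,5], then Glass [3,6], then Neon [4,7], then Glass [5,10], then Echo [7,11] gives a common subsequence of length 6, and the DP table's final entry dp[8][11] is also 6, so no common subsequence is longer.

6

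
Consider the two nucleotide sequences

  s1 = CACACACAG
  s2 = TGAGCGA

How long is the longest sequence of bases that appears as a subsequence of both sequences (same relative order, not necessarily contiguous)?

Pick A at s1[2]=s2[3]; then C at s1[3]=s2[5]; then A at s1[8]=s2[7]; all 3 bases appear in both, in order. dp[9][7] = 3 confirms this is the maximum.

3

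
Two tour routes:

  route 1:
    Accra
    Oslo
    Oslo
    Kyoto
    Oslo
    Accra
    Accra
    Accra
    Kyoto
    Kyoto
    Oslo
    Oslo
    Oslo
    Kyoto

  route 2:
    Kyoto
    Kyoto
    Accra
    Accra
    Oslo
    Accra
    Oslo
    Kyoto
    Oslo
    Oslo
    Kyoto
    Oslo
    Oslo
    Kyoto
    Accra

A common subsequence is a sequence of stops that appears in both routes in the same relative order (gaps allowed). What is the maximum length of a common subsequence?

Taking Accra (route 1 #1, route 2 #4), Oslo (route 1 #2, route 2 #5), Oslo (route 1 #3, route 2 #7), Kyoto (route 1 #4, route 2 #8), Oslo (route 1 #5, route 2 #10), Kyoto (route 1 #10, route 2 #11), Oslo (route 1 #12, route 2 #12), Oslo (route 1 #13, route 2 #13), Kyoto (route 1 #14, route 2 #14) gives a common subsequence of length 9. The LCS DP gives dp[14][15] = 9, so this is optimal.

9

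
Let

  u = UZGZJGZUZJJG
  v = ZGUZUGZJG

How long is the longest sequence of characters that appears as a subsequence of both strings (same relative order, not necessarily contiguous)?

Match Z at u[2]=v[1] → G at u[3]=v[2] → Z at u[4]=v[4] → G at u[6]=v[6] → Z at u[9]=v[7] → J at u[11]=v[8] → G at u[12]=v[9] — 7 characters in the same relative order in both, and the DP table's final entry dp[12][9] is also 7, so no common subsequence is longer.

7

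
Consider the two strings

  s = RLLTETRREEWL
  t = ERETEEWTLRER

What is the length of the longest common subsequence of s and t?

One common subsequence of length 7: R [1,2] → E [5,3] → T [6,4] → E [9,5] → E [10,6] → W [11,7] → L [12,9]. Since dp[12][12] = 7, nothing longer is possible.

7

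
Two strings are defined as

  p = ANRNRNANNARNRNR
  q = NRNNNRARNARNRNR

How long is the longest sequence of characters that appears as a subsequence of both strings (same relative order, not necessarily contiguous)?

Pick N [2,1] → R [3,2] → N [4,5] → R [5,6] → A [7,7] → N [9,9] → A [10,10] → R [11,11] → N [12,12] → R [13,13] → N [14,14] → R [15,15]; all 12 characters appear in both, in order. Since dp[15][15] = 12, nothing longer is possible.

12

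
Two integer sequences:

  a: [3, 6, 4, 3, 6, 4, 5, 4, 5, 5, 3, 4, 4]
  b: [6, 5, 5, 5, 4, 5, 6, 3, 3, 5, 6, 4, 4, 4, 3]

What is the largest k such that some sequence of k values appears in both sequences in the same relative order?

7

One common subsequence of length 7: 6 [2,1], 4 [3,5], 3 [4,9], 6 [5,11], 4 [6,13], 4 [8,14], 3 [11,15]. The LCS DP gives dp[13][15] = 7, so this is optimal.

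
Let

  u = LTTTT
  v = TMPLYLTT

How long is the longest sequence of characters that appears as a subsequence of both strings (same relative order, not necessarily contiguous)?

3

One common subsequence of length 3: L [1,6]; then T [4,7]; then T [5,8]. Since dp[5][8] = 3, nothing longer is possible.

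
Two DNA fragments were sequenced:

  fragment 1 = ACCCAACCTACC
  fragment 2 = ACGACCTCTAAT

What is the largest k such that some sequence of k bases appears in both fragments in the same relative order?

Pick A (fragment 1 #1, fragment 2 #4), then C (fragment 1 #2, fragment 2 #5), then C (fragment 1 #3, fragment 2 #6), then C (fragment 1 #4, fragment 2 #8), then A (fragment 1 #5, fragment 2 #10), then A (fragment 1 #6, fragment 2 #11), then T (fragment 1 #9, fragment 2 #12); all 7 bases appear in both, in order. Since dp[12][12] = 7, nothing longer is possible.

7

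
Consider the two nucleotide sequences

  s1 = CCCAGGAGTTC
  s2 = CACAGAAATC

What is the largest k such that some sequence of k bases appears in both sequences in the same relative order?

7

Pick C (s1 #1, s2 #1), C (s1 #3, s2 #3), A (s1 #4, s2 #4), G (s1 #5, s2 #5), A (s1 #7, s2 #8), T (s1 #10, s2 #9), C (s1 #11, s2 #10); all 7 bases appear in both, in order, and the DP table's final entry dp[11][10] is also 7, so no common subsequence is longer.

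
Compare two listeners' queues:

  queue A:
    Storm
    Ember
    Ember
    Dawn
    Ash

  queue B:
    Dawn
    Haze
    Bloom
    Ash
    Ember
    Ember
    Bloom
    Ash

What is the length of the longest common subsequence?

3

One common subsequence of length 3: Ember (queue A #2, queue B #5) → Ember (queue A #3, queue B #6) → Ash (queue A #5, queue B #8), and the DP table's final entry dp[5][8] is also 3, so no common subsequence is longer.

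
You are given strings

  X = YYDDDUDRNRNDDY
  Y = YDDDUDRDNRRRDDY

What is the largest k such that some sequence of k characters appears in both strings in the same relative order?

Taking Y [2,1], then D [3,2], then D [4,3], then D [5,4], then U [6,5], then D [7,6], then R [8,7], then N [9,9], then R [10,12], then D [12,13], then D [13,14], then Y [14,15] gives a common subsequence of length 12. Since dp[14][15] = 12, nothing longer is possible.

12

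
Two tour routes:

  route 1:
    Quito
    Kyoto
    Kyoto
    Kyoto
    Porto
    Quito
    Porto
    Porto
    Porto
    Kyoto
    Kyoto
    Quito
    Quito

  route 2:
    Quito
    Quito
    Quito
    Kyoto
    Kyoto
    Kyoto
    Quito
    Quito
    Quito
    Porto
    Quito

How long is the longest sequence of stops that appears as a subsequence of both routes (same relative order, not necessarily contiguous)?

Pick Quito at route 1[1]=route 2[3] → Kyoto at route 1[2]=route 2[4] → Kyoto at route 1[3]=route 2[5] → Kyoto at route 1[4]=route 2[6] → Quito at route 1[6]=route 2[9] → Porto at route 1[9]=route 2[10] → Quito at route 1[13]=route 2[11]; all 7 stops appear in both, in order. Since dp[13][11] = 7, nothing longer is possible.

7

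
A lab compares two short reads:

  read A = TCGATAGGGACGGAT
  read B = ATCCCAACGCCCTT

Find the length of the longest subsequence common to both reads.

7

One common subsequence of length 7: T (read A #1, read B #2) → C (read A #2, read B #5) → A (read A #4, read B #6) → A (read A #6, read B #7) → G (read A #7, read B #9) → C (read A #11, read B #12) → T (read A #15, read B #14). The LCS DP gives dp[15][14] = 7, so this is optimal.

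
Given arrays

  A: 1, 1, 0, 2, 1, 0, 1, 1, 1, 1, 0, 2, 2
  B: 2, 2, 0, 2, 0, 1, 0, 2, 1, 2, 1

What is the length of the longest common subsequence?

7

Match 0 at A[3]=B[3], 2 at A[4]=B[4], 0 at A[6]=B[5], 1 at A[10]=B[6], 0 at A[11]=B[7], 2 at A[12]=B[8], 2 at A[13]=B[10] — 7 values in the same relative order in both. dp[13][11] = 7 confirms this is the maximum.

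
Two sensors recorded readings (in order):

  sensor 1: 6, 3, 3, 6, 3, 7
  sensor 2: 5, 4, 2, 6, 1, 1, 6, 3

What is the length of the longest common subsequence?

3

Match 6 at sensor 1[1]=sensor 2[4], then 6 at sensor 1[4]=sensor 2[7], then 3 at sensor 1[5]=sensor 2[8] — 3 values in the same relative order in both, and the DP table's final entry dp[6][8] is also 3, so no common subsequence is longer.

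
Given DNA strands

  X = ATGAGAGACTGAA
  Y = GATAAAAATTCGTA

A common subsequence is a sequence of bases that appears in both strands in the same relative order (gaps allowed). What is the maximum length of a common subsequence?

Pick A at X[1]=Y[2], then T at X[2]=Y[3], then A at X[4]=Y[6], then A at X[6]=Y[7], then A at X[8]=Y[8], then C at X[9]=Y[11], then T at X[10]=Y[13], then A at X[13]=Y[14]; all 8 bases appear in both, in order, and the DP table's final entry dp[13][14] is also 8, so no common subsequence is longer.

8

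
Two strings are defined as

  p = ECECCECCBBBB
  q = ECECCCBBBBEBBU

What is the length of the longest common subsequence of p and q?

Pick E at p[1]=q[1] → C at p[2]=q[2] → E at p[3]=q[3] → C at p[4]=q[4] → C at p[5]=q[5] → C at p[7]=q[6] → B at p[9]=q[9] → B at p[10]=q[10] → B at p[11]=q[12] → B at p[12]=q[13]; all 10 characters appear in both, in order, and the DP table's final entry dp[12][14] is also 10, so no common subsequence is longer.

10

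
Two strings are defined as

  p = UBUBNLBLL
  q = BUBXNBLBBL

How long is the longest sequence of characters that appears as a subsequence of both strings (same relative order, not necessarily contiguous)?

Let dp[i][j] be the LCS length of the first i characters of p and the first j characters of q. dp[i][j] = dp[i-1][j-1]+1 when the i-th and j-th characters match, else max(dp[i-1][j], dp[i][j-1]).
    ·  B  U  B  X  N  B  L  B  B  L
 ·  0  0  0  0  0  0  0  0  0  0  0
 U  0  0  1  1  1  1  1  1  1  1  1
 B  0  1  1  2  2  2  2  2  2  2  2
 U  0  1  2  2  2  2  2  2  2  2  2
 B  0  1  2  3  3  3  3  3  3  3  3
 N  0  1  2  3  3  4  4  4  4  4  4
 L  0  1  2  3  3  4  4  5  5  5  5
 B  0  1  2  3  3  4  5  5  6  6  6
 L  0  1  2  3  3  4  5  6  6  6  7
 L  0  1  2  3  3  4  5  6  6  6  7
dp[9][10] = 7. One LCS (by backtracking along matches): BUBNLBL.

7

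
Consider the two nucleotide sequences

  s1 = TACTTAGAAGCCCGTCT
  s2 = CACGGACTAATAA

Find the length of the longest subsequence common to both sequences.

7

Pick A at s1[2]=s2[2], then C at s1[3]=s2[3], then G at s1[7]=s2[5], then A at s1[9]=s2[6], then C at s1[13]=s2[7], then T at s1[15]=s2[8], then T at s1[17]=s2[11]; all 7 bases appear in both, in order. The LCS DP gives dp[17][13] = 7, so this is optimal.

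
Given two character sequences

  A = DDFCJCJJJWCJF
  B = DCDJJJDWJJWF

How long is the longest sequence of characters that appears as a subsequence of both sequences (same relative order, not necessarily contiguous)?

8

Match D [1,1], D [2,3], J [5,5], J [7,6], J [8,9], J [9,10], W [10,11], F [13,12] — 8 characters in the same relative order in both, and the DP table's final entry dp[13][12] is also 8, so no common subsequence is longer.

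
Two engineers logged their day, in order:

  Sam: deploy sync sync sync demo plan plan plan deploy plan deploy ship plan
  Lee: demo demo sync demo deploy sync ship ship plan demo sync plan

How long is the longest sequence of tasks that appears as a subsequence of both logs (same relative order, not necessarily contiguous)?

Match sync [4,3]; then demo [5,4]; then deploy [9,5]; then plan [10,9]; then plan [13,12] — 5 tasks in the same relative order in both. Since dp[13][12] = 5, nothing longer is possible.

5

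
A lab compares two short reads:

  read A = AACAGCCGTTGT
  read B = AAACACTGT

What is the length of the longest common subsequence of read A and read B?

8

One common subsequence of length 8: A [1,2]; then A [2,3]; then C [3,4]; then A [4,5]; then C [7,6]; then T [10,7]; then G [11,8]; then T [12,9]. Since dp[12][9] = 8, nothing longer is possible.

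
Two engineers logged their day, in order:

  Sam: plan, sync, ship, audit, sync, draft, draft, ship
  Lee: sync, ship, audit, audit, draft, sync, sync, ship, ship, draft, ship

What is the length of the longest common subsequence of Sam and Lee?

Pick sync (Sam #2, Lee #1); then ship (Sam #3, Lee #2); then audit (Sam #4, Lee #4); then sync (Sam #5, Lee #7); then draft (Sam #7, Lee #10); then ship (Sam #8, Lee #11); all 6 tasks appear in both, in order. The LCS DP gives dp[8][11] = 6, so this is optimal.

6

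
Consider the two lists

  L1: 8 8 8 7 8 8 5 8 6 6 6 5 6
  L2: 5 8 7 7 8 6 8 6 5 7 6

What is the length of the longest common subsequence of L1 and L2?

7

Let dp[i][j] be the LCS length of the first i values of L1 and the first j values of L2. dp[i][j] = dp[i-1][j-1]+1 when the i-th and j-th values match, else max(dp[i-1][j], dp[i][j-1]).
    ·  5  8  7  7  8  6  8  6  5  7  6
 ·  0  0  0  0  0  0  0  0  0  0  0  0
 8  0  0  1  1  1  1  1  1  1  1  1  1
 8  0  0  1  1  1  2  2  2  2  2  2  2
 8  0  0  1  1  1  2  2  3  3  3  3  3
 7  0  0  1  2  2  2  2  3  3  3  4  4
 8  0  0  1  2  2  3  3  3  3  3  4  4
 8  0  0  1  2  2  3  3  4  4  4  4  4
 5  0  1  1  2  2  3  3  4  4  5  5  5
 8  0  1  2  2  2  3  3  4  4  5  5  5
 6  0  1  2  2  2  3  4  4  5  5  5  6
 6  0  1  2  2  2  3  4  4  5  5  5  6
 6  0  1  2  2  2  3  4  4  5  5  5  6
 5  0  1  2  2  2  3  4  4  5  6  6  6
 6  0  1  2  2  2  3  4  4  5  6  6  7
dp[13][11] = 7. One LCS (by backtracking along matches): 8, 7, 8, 8, 6, 5, 6.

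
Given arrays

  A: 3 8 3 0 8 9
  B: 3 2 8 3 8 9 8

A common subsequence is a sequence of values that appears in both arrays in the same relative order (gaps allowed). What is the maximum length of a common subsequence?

Let dp[i][j] be the LCS length of the first i values of A and the first j values of B. dp[i][j] = dp[i-1][j-1]+1 when the i-th and j-th values match, else max(dp[i-1][j], dp[i][j-1]).
    ·  3  2  8  3  8  9  8
 ·  0  0  0  0  0  0  0  0
 3  0  1  1  1  1  1  1  1
 8  0  1  1  2  2  2  2  2
 3  0  1  1  2  3  3  3  3
 0  0  1  1  2  3  3  3  3
 8  0  1  1  2  3  4  4  4
 9  0  1  1  2  3  4  5  5
dp[6][7] = 5. One LCS (by backtracking along matches): 3, 8, 3, 8, 9.

5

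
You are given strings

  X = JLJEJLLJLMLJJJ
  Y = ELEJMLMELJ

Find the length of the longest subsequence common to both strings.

7

Pick L (X #2, Y #2) → E (X #4, Y #3) → J (X #5, Y #4) → L (X #9, Y #6) → M (X #10, Y #7) → L (X #11, Y #9) → J (X #14, Y #10); all 7 characters appear in both, in order. Since dp[14][10] = 7, nothing longer is possible.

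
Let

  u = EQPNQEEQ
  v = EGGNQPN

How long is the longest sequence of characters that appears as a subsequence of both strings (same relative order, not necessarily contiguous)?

4

Pick E at u[1]=v[1], then Q at u[2]=v[5], then P at u[3]=v[6], then N at u[4]=v[7]; all 4 characters appear in both, in order. dp[8][7] = 4 confirms this is the maximum.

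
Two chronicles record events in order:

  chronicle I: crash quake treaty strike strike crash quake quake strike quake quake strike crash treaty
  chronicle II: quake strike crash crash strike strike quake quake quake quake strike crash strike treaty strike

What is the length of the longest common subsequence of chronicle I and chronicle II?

Pick crash at chronicle I[1]=chronicle II[4]; then strike at chronicle I[4]=chronicle II[5]; then strike at chronicle I[5]=chronicle II[6]; then quake at chronicle I[7]=chronicle II[7]; then quake at chronicle I[8]=chronicle II[8]; then quake at chronicle I[10]=chronicle II[9]; then quake at chronicle I[11]=chronicle II[10]; then strike at chronicle I[12]=chronicle II[11]; then crash at chronicle I[13]=chronicle II[12]; then treaty at chronicle I[14]=chronicle II[14]; all 10 events appear in both, in order. The LCS DP gives dp[14][15] = 10, so this is optimal.

10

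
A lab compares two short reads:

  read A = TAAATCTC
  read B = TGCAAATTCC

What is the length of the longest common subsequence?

Taking T (read A #1, read B #1); then A (read A #2, read B #4); then A (read A #3, read B #5); then A (read A #4, read B #6); then T (read A #5, read B #8); then C (read A #6, read B #9); then C (read A #8, read B #10) gives a common subsequence of length 7. Since dp[8][10] = 7, nothing longer is possible.

7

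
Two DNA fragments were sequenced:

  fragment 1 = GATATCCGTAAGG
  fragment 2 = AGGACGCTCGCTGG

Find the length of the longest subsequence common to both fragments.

Pick G (fragment 1 #1, fragment 2 #3), then A (fragment 1 #2, fragment 2 #4), then T (fragment 1 #5, fragment 2 #8), then C (fragment 1 #6, fragment 2 #9), then C (fragment 1 #7, fragment 2 #11), then T (fragment 1 #9, fragment 2 #12), then G (fragment 1 #12, fragment 2 #13), then G (fragment 1 #13, fragment 2 #14); all 8 bases appear in both, in order. Since dp[13][14] = 8, nothing longer is possible.

8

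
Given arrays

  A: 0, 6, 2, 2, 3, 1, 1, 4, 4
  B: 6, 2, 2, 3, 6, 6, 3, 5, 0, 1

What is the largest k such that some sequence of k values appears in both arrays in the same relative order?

Taking 6 at A[2]=B[1], then 2 at A[3]=B[2], then 2 at A[4]=B[3], then 3 at A[5]=B[7], then 1 at A[7]=B[10] gives a common subsequence of length 5, and the DP table's final entry dp[9][10] is also 5, so no common subsequence is longer.

5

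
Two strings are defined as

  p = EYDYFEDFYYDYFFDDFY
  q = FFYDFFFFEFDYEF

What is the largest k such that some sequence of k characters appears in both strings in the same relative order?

Match Y (p #2, q #3) → D (p #3, q #4) → F (p #5, q #8) → E (p #6, q #9) → F (p #8, q #10) → D (p #11, q #11) → Y (p #12, q #12) → F (p #17, q #14) — 8 characters in the same relative order in both. dp[18][14] = 8 confirms this is the maximum.

8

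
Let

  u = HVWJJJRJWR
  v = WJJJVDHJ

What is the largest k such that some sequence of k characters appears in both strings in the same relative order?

Pick W at u[3]=v[1], then J at u[4]=v[2], then J at u[5]=v[3], then J at u[6]=v[4], then J at u[8]=v[8]; all 5 characters appear in both, in order, and the DP table's final entry dp[10][8] is also 5, so no common subsequence is longer.

5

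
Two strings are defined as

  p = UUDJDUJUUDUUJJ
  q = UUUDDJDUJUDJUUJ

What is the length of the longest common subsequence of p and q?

12

One common subsequence of length 12: U (p #1, q #2) → U (p #2, q #3) → D (p #3, q #5) → J (p #4, q #6) → D (p #5, q #7) → U (p #6, q #8) → J (p #7, q #9) → U (p #9, q #10) → D (p #10, q #11) → U (p #11, q #13) → U (p #12, q #14) → J (p #14, q #15). Since dp[14][15] = 12, nothing longer is possible.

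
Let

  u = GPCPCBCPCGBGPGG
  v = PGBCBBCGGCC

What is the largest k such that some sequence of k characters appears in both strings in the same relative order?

Taking G (u #1, v #2) → C (u #3, v #4) → B (u #6, v #6) → C (u #9, v #7) → G (u #10, v #8) → G (u #12, v #9) gives a common subsequence of length 6, and the DP table's final entry dp[15][11] is also 6, so no common subsequence is longer.

6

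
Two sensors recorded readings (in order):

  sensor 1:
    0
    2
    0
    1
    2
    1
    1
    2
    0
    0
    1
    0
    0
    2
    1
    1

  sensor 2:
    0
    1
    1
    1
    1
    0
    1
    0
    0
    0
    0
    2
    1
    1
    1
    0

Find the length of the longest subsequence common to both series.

Taking 0 at sensor 1[1]=sensor 2[1] → 1 at sensor 1[4]=sensor 2[4] → 1 at sensor 1[6]=sensor 2[5] → 1 at sensor 1[7]=sensor 2[7] → 0 at sensor 1[9]=sensor 2[8] → 0 at sensor 1[10]=sensor 2[9] → 0 at sensor 1[12]=sensor 2[10] → 0 at sensor 1[13]=sensor 2[11] → 2 at sensor 1[14]=sensor 2[12] → 1 at sensor 1[15]=sensor 2[14] → 1 at sensor 1[16]=sensor 2[15] gives a common subsequence of length 11. dp[16][16] = 11 confirms this is the maximum.

11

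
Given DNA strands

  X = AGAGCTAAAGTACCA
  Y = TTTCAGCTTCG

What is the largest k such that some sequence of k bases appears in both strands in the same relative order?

6

Taking A (X #3, Y #5) → G (X #4, Y #6) → C (X #5, Y #7) → T (X #6, Y #8) → T (X #11, Y #9) → C (X #13, Y #10) gives a common subsequence of length 6. dp[15][11] = 6 confirms this is the maximum.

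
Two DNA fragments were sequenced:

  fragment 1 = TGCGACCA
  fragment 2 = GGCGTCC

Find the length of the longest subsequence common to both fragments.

5

Match G [2,2] → C [3,3] → G [4,4] → C [6,6] → C [7,7] — 5 bases in the same relative order in both, and the DP table's final entry dp[8][7] is also 5, so no common subsequence is longer.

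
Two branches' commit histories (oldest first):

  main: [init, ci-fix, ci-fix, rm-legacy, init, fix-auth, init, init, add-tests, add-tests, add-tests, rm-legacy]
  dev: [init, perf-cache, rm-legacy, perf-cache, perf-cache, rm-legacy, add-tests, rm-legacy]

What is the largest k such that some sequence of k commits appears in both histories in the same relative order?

4

One common subsequence of length 4: init (main #1, dev #1), then rm-legacy (main #4, dev #6), then add-tests (main #11, dev #7), then rm-legacy (main #12, dev #8). The LCS DP gives dp[12][8] = 4, so this is optimal.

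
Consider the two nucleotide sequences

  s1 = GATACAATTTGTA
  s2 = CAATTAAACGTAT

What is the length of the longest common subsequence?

8

Taking A (s1 #2, s2 #3); then T (s1 #3, s2 #5); then A (s1 #4, s2 #6); then A (s1 #6, s2 #7); then A (s1 #7, s2 #8); then G (s1 #11, s2 #10); then T (s1 #12, s2 #11); then A (s1 #13, s2 #12) gives a common subsequence of length 8. dp[13][13] = 8 confirms this is the maximum.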